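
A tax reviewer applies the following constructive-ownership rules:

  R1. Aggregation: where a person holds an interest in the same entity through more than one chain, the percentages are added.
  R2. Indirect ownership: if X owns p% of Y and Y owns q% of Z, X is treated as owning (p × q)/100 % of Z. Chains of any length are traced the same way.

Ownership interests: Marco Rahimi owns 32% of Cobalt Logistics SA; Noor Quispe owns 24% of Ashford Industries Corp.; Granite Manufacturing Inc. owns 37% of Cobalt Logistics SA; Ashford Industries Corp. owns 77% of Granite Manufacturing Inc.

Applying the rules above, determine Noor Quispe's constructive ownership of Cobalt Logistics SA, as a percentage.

6.8376%

Chain via Ashford Industries Corp. → Granite Manufacturing Inc. (R2): 24% × 77% × 37% = 6.8376% of Cobalt Logistics SA.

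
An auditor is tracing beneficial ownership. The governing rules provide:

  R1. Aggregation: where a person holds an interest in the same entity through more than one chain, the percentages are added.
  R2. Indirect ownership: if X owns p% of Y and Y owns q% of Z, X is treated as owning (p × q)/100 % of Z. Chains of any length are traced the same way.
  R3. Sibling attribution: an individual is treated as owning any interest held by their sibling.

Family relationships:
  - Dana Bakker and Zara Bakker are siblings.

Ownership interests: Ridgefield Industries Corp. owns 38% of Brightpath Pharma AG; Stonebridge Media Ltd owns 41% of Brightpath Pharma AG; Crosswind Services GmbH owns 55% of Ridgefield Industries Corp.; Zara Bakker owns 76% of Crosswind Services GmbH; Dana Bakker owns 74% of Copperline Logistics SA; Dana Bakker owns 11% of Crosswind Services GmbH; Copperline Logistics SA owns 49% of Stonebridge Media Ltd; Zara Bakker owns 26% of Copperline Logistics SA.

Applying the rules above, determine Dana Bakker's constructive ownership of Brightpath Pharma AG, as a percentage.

By sibling attribution (R3), Dana Bakker is treated as also owning Zara Bakker's interest in Crosswind Services GmbH, giving 11% + 76% = 87%.
By sibling attribution (R3), Dana Bakker is treated as also owning Zara Bakker's interest in Copperline Logistics SA, giving 74% + 26% = 100%.
Chain via Crosswind Services GmbH → Ridgefield Industries Corp. (R2): 87% × 55% × 38% = 18.183% of Brightpath Pharma AG.
Chain via Copperline Logistics SA → Stonebridge Media Ltd (R2): 100% × 49% × 41% = 20.09% of Brightpath Pharma AG.
Aggregating (R1): 18.183% + 20.09% = 38.273%.

38.273%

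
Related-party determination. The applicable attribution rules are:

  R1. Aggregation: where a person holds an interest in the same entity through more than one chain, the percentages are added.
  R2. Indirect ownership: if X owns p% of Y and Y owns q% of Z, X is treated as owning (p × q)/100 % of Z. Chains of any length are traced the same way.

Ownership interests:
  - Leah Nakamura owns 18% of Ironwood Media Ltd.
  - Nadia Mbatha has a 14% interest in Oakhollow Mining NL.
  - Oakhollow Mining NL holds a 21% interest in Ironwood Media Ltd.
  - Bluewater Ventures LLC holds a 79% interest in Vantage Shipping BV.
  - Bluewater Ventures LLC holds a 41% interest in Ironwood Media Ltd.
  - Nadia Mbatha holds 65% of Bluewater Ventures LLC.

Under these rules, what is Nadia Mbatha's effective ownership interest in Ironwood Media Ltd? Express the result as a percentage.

29.59%

Chain via Oakhollow Mining NL (R2): 14% × 21% = 2.94% of Ironwood Media Ltd.
Chain via Bluewater Ventures LLC (R2): 65% × 41% = 26.65% of Ironwood Media Ltd.
Aggregating (R1): 2.94% + 26.65% = 29.59%.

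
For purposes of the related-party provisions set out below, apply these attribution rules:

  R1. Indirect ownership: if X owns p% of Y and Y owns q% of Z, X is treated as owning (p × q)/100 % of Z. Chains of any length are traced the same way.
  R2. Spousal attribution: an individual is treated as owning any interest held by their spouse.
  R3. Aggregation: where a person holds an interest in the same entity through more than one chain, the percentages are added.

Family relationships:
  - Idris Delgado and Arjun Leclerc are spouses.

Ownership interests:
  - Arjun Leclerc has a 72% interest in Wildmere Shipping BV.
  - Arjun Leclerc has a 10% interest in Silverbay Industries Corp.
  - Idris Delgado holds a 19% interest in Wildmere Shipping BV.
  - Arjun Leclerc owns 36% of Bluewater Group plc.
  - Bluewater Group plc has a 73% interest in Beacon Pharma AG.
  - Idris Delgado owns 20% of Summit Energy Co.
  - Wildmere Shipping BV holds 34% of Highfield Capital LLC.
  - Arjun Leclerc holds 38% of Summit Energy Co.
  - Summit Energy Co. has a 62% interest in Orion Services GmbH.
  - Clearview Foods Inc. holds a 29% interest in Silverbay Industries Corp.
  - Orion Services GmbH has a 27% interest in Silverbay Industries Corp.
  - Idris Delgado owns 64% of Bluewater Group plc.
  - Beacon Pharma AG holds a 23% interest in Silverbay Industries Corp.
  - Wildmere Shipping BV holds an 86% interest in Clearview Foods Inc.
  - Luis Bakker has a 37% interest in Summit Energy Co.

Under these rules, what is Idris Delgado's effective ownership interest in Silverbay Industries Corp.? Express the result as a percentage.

59.1946%

By spousal attribution (R2), Idris Delgado is treated as also owning Arjun Leclerc's interest in Bluewater Group plc, giving 64% + 36% = 100%.
By spousal attribution (R2), Idris Delgado is treated as also owning Arjun Leclerc's interest in Wildmere Shipping BV, giving 19% + 72% = 91%.
By spousal attribution (R2), Idris Delgado is treated as also owning Arjun Leclerc's interest in Summit Energy Co, giving 20% + 38% = 58%.
By spousal attribution (R2), Idris Delgado is treated as owning Arjun Leclerc's 10% interest in Silverbay Industries Corp.
Chain via Bluewater Group plc → Beacon Pharma AG (R1): 100% × 73% × 23% = 16.79% of Silverbay Industries Corp.
Chain via Wildmere Shipping BV → Clearview Foods Inc. (R1): 91% × 86% × 29% = 22.6954% of Silverbay Industries Corp.
Chain via Summit Energy Co. → Orion Services GmbH (R1): 58% × 62% × 27% = 9.7092% of Silverbay Industries Corp.
Direct interest in Silverbay Industries Corp: 10%.
Aggregating (R3): 16.79% + 22.6954% + 9.7092% + 10% = 59.1946%.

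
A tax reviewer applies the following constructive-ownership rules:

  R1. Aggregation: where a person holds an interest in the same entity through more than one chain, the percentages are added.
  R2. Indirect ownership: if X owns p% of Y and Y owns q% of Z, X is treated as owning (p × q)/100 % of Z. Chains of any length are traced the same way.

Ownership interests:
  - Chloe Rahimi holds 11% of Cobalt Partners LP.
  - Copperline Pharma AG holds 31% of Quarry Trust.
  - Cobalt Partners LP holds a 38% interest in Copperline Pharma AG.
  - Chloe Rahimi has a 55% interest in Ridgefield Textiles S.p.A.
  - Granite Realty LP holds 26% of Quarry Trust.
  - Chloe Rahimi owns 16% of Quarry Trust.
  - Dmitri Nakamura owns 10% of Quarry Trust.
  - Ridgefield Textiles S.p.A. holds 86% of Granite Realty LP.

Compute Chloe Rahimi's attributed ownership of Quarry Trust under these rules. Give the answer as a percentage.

Chain via Cobalt Partners LP → Copperline Pharma AG (R2): 11% × 38% × 31% = 1.2958% of Quarry Trust.
Chain via Ridgefield Textiles S.p.A. → Granite Realty LP (R2): 55% × 86% × 26% = 12.298% of Quarry Trust.
Direct interest in Quarry Trust: 16%.
Aggregating (R1): 1.2958% + 12.298% + 16% = 29.5938%.

29.5938%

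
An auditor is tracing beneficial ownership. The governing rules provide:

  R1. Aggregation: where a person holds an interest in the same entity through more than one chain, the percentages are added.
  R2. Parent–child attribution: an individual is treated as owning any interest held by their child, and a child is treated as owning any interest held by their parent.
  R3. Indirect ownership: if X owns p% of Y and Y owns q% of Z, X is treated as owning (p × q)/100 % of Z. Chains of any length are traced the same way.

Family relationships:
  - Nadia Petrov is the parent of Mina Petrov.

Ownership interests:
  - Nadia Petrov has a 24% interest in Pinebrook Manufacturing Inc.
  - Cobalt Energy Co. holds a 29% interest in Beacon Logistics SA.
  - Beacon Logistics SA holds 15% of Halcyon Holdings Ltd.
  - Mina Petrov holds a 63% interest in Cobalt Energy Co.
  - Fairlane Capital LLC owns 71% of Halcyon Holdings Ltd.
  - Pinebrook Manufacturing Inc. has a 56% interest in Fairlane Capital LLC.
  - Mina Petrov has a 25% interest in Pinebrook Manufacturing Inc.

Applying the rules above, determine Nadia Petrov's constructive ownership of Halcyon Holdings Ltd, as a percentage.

22.2229%

By parent–child attribution (R2), Nadia Petrov is treated as also owning Mina Petrov's interest in Pinebrook Manufacturing Inc, giving 24% + 25% = 49%.
By parent–child attribution (R2), Nadia Petrov is treated as owning Mina Petrov's 63% interest in Cobalt Energy Co.
Chain via Pinebrook Manufacturing Inc. → Fairlane Capital LLC (R3): 49% × 56% × 71% = 19.4824% of Halcyon Holdings Ltd.
Chain via Cobalt Energy Co. → Beacon Logistics SA (R3): 63% × 29% × 15% = 2.7405% of Halcyon Holdings Ltd.
Aggregating (R1): 19.4824% + 2.7405% = 22.2229%.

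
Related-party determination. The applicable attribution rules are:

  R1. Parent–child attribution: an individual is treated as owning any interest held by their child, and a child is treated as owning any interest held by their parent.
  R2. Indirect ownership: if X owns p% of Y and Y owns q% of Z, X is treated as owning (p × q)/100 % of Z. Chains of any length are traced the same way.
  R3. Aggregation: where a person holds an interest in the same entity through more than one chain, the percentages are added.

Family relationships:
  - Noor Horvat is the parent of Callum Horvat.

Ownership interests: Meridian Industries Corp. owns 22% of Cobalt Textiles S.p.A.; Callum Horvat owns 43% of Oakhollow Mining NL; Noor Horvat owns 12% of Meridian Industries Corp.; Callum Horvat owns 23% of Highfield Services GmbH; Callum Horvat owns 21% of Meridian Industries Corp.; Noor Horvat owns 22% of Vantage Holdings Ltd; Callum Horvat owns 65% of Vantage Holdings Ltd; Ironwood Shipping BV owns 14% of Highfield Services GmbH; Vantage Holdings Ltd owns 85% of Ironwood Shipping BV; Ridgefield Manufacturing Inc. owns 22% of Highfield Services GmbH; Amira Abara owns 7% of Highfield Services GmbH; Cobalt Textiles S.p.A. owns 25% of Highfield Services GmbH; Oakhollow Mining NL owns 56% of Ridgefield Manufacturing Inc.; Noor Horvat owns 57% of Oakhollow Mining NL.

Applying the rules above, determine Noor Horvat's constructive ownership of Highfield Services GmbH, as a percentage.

By parent–child attribution (R1), Noor Horvat is treated as also owning Callum Horvat's interest in Meridian Industries Corp, giving 12% + 21% = 33%.
By parent–child attribution (R1), Noor Horvat is treated as also owning Callum Horvat's interest in Oakhollow Mining NL, giving 57% + 43% = 100%.
By parent–child attribution (R1), Noor Horvat is treated as also owning Callum Horvat's interest in Vantage Holdings Ltd, giving 22% + 65% = 87%.
By parent–child attribution (R1), Noor Horvat is treated as owning Callum Horvat's 23% interest in Highfield Services GmbH.
Chain via Meridian Industries Corp. → Cobalt Textiles S.p.A. (R2): 33% × 22% × 25% = 1.815% of Highfield Services GmbH.
Chain via Oakhollow Mining NL → Ridgefield Manufacturing Inc. (R2): 100% × 56% × 22% = 12.32% of Highfield Services GmbH.
Chain via Vantage Holdings Ltd → Ironwood Shipping BV (R2): 87% × 85% × 14% = 10.353% of Highfield Services GmbH.
Direct interest in Highfield Services GmbH: 23%.
Aggregating (R3): 1.815% + 12.32% + 10.353% + 23% = 47.488%.

47.488%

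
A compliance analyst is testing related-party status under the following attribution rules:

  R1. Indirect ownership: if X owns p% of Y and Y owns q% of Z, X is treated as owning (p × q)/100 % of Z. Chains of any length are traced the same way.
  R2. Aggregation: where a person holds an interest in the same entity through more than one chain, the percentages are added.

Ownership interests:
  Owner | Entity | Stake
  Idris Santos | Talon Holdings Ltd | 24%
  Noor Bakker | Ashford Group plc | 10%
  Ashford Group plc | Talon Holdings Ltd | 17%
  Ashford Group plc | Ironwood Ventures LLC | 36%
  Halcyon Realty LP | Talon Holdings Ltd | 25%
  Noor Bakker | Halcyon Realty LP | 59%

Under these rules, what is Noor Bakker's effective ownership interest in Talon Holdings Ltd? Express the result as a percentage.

16.45%

Chain via Ashford Group plc (R1): 10% × 17% = 1.7% of Talon Holdings Ltd.
Chain via Halcyon Realty LP (R1): 59% × 25% = 14.75% of Talon Holdings Ltd.
Aggregating (R2): 1.7% + 14.75% = 16.45%.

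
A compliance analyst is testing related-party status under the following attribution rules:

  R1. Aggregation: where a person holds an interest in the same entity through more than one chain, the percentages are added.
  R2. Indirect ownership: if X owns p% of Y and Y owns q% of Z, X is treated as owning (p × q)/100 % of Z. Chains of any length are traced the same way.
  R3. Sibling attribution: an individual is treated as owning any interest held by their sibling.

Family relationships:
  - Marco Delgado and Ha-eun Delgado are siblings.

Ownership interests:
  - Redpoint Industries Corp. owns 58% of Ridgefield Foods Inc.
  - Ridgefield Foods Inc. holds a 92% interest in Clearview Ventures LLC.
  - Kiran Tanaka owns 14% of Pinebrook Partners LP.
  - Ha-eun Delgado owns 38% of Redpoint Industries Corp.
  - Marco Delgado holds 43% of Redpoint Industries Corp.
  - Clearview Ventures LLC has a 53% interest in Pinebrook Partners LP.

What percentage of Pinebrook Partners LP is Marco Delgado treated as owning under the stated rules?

By sibling attribution (R3), Marco Delgado is treated as also owning Ha-eun Delgado's interest in Redpoint Industries Corp, giving 43% + 38% = 81%.
Chain via Redpoint Industries Corp. → Ridgefield Foods Inc. → Clearview Ventures LLC (R2): 81% × 58% × 92% × 53% = 22.907448% of Pinebrook Partners LP.

22.907448%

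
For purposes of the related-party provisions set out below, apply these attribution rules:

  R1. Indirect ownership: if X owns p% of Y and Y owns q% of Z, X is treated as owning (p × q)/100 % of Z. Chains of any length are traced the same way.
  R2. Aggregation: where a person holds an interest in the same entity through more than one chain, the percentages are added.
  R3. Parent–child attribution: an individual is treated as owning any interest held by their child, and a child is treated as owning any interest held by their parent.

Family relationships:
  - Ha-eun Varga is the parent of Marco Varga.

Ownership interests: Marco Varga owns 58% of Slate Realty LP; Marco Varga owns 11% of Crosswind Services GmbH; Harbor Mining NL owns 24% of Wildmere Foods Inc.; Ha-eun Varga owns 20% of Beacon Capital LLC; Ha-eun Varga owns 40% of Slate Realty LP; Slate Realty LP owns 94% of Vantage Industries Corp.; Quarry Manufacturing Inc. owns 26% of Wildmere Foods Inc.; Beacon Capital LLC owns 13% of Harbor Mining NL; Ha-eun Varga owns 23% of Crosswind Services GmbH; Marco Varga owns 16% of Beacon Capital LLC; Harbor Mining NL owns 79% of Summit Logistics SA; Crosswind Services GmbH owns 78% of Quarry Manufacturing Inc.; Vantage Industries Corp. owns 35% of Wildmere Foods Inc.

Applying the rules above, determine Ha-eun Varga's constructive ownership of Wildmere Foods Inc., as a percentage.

By parent–child attribution (R3), Ha-eun Varga is treated as also owning Marco Varga's interest in Beacon Capital LLC, giving 20% + 16% = 36%.
By parent–child attribution (R3), Ha-eun Varga is treated as also owning Marco Varga's interest in Slate Realty LP, giving 40% + 58% = 98%.
By parent–child attribution (R3), Ha-eun Varga is treated as also owning Marco Varga's interest in Crosswind Services GmbH, giving 23% + 11% = 34%.
Chain via Beacon Capital LLC → Harbor Mining NL (R1): 36% × 13% × 24% = 1.1232% of Wildmere Foods Inc.
Chain via Slate Realty LP → Vantage Industries Corp. (R1): 98% × 94% × 35% = 32.242% of Wildmere Foods Inc.
Chain via Crosswind Services GmbH → Quarry Manufacturing Inc. (R1): 34% × 78% × 26% = 6.8952% of Wildmere Foods Inc.
Aggregating (R2): 1.1232% + 32.242% + 6.8952% = 40.2604%.

40.2604%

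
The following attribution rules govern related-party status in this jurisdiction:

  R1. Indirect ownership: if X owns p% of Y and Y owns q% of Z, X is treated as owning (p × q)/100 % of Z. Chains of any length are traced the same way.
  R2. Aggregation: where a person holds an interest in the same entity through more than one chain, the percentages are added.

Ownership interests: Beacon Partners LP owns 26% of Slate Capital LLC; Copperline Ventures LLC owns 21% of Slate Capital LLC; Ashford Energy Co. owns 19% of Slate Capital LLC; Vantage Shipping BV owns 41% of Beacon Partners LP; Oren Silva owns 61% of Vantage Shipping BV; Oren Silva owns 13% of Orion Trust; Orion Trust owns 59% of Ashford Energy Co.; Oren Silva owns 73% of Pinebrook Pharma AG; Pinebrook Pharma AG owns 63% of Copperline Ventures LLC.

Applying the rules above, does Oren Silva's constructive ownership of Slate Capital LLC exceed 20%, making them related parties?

Chain via Vantage Shipping BV → Beacon Partners LP (R1): 61% × 41% × 26% = 6.5026% of Slate Capital LLC.
Chain via Pinebrook Pharma AG → Copperline Ventures LLC (R1): 73% × 63% × 21% = 9.6579% of Slate Capital LLC.
Chain via Orion Trust → Ashford Energy Co. (R1): 13% × 59% × 19% = 1.4573% of Slate Capital LLC.
Aggregating (R2): 6.5026% + 9.6579% + 1.4573% = 17.6178%.
17.6178% does not exceed the 20% threshold, so Oren is not a related party to Slate Capital LLC.

No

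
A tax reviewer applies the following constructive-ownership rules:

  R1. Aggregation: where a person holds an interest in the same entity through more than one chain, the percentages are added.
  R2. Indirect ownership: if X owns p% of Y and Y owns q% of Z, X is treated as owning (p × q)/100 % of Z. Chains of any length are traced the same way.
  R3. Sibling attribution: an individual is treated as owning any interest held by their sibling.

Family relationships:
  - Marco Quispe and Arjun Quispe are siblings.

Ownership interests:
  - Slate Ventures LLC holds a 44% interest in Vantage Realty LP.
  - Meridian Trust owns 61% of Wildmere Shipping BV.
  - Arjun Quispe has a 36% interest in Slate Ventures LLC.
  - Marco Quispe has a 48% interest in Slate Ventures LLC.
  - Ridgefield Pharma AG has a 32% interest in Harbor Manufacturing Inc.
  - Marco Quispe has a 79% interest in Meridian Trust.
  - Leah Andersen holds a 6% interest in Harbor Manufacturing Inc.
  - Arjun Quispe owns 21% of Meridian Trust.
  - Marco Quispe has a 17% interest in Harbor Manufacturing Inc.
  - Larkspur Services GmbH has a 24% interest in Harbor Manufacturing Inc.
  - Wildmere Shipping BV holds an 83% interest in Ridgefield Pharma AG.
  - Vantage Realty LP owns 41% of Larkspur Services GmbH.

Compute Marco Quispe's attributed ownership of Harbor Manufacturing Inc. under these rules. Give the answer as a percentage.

36.838464%

By sibling attribution (R3), Marco Quispe is treated as also owning Arjun Quispe's interest in Meridian Trust, giving 79% + 21% = 100%.
By sibling attribution (R3), Marco Quispe is treated as also owning Arjun Quispe's interest in Slate Ventures LLC, giving 48% + 36% = 84%.
Chain via Meridian Trust → Wildmere Shipping BV → Ridgefield Pharma AG (R2): 100% × 61% × 83% × 32% = 16.2016% of Harbor Manufacturing Inc.
Chain via Slate Ventures LLC → Vantage Realty LP → Larkspur Services GmbH (R2): 84% × 44% × 41% × 24% = 3.636864% of Harbor Manufacturing Inc.
Direct interest in Harbor Manufacturing Inc: 17%.
Aggregating (R1): 16.2016% + 3.636864% + 17% = 36.838464%.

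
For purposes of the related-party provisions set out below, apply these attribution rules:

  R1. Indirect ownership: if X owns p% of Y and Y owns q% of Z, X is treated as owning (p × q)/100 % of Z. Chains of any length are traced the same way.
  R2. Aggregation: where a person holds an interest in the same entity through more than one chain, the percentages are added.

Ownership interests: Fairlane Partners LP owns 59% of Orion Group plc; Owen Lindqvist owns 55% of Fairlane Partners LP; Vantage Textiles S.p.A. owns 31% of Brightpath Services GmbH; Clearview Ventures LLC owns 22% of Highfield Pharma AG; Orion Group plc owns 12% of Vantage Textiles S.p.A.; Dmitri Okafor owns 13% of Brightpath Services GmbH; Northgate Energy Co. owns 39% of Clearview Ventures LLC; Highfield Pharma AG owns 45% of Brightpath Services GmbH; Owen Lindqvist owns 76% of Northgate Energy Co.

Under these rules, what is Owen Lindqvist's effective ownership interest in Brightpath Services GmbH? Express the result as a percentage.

Chain via Northgate Energy Co. → Clearview Ventures LLC → Highfield Pharma AG (R1): 76% × 39% × 22% × 45% = 2.93436% of Brightpath Services GmbH.
Chain via Fairlane Partners LP → Orion Group plc → Vantage Textiles S.p.A. (R1): 55% × 59% × 12% × 31% = 1.20714% of Brightpath Services GmbH.
Aggregating (R2): 2.93436% + 1.20714% = 4.1415%.

4.1415%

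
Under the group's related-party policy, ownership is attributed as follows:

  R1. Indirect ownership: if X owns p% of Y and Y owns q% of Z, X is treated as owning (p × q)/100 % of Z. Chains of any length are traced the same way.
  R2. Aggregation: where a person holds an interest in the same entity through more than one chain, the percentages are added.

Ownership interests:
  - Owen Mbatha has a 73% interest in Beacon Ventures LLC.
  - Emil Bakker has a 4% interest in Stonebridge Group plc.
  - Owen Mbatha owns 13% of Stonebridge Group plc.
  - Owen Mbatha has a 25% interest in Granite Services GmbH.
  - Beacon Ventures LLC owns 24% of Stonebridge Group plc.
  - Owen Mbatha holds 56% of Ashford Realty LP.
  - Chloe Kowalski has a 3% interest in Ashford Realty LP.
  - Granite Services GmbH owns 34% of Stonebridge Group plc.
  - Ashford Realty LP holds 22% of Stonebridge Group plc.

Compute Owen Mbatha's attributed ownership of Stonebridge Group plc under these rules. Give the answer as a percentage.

Chain via Ashford Realty LP (R1): 56% × 22% = 12.32% of Stonebridge Group plc.
Chain via Granite Services GmbH (R1): 25% × 34% = 8.5% of Stonebridge Group plc.
Chain via Beacon Ventures LLC (R1): 73% × 24% = 17.52% of Stonebridge Group plc.
Direct interest in Stonebridge Group plc: 13%.
Aggregating (R2): 12.32% + 8.5% + 17.52% + 13% = 51.34%.

51.34%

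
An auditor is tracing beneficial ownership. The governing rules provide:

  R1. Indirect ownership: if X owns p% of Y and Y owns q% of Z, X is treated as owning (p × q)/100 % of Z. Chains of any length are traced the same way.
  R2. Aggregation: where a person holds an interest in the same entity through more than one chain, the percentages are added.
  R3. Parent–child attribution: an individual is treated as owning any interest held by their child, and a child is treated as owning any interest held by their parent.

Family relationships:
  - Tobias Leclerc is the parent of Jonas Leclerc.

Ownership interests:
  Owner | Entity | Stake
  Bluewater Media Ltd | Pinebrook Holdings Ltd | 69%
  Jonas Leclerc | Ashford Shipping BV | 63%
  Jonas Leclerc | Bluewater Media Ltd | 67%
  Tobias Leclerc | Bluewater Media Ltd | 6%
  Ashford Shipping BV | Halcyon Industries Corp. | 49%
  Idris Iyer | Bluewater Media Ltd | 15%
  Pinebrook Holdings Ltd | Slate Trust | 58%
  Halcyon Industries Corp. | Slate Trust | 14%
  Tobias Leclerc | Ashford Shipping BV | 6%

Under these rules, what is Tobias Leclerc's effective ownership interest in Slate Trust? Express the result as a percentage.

By parent–child attribution (R3), Tobias Leclerc is treated as also owning Jonas Leclerc's interest in Bluewater Media Ltd, giving 6% + 67% = 73%.
By parent–child attribution (R3), Tobias Leclerc is treated as also owning Jonas Leclerc's interest in Ashford Shipping BV, giving 6% + 63% = 69%.
Chain via Bluewater Media Ltd → Pinebrook Holdings Ltd (R1): 73% × 69% × 58% = 29.2146% of Slate Trust.
Chain via Ashford Shipping BV → Halcyon Industries Corp. (R1): 69% × 49% × 14% = 4.7334% of Slate Trust.
Aggregating (R2): 29.2146% + 4.7334% = 33.948%.

33.948%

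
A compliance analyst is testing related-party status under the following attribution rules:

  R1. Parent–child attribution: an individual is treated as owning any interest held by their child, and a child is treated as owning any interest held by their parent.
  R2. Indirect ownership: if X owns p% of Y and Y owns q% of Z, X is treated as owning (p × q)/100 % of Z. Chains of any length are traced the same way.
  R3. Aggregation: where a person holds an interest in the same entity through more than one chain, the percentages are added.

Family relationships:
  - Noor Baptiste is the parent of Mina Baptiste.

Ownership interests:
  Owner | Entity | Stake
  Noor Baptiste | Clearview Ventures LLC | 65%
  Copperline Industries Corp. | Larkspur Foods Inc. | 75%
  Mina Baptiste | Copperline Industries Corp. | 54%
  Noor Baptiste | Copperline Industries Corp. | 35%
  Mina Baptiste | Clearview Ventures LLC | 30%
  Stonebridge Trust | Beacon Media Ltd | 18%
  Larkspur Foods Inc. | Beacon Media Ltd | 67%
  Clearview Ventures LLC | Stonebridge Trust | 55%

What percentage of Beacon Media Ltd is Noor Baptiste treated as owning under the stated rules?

By parent–child attribution (R1), Noor Baptiste is treated as also owning Mina Baptiste's interest in Copperline Industries Corp, giving 35% + 54% = 89%.
By parent–child attribution (R1), Noor Baptiste is treated as also owning Mina Baptiste's interest in Clearview Ventures LLC, giving 65% + 30% = 95%.
Chain via Copperline Industries Corp. → Larkspur Foods Inc. (R2): 89% × 75% × 67% = 44.7225% of Beacon Media Ltd.
Chain via Clearview Ventures LLC → Stonebridge Trust (R2): 95% × 55% × 18% = 9.405% of Beacon Media Ltd.
Aggregating (R3): 44.7225% + 9.405% = 54.1275%.

54.1275%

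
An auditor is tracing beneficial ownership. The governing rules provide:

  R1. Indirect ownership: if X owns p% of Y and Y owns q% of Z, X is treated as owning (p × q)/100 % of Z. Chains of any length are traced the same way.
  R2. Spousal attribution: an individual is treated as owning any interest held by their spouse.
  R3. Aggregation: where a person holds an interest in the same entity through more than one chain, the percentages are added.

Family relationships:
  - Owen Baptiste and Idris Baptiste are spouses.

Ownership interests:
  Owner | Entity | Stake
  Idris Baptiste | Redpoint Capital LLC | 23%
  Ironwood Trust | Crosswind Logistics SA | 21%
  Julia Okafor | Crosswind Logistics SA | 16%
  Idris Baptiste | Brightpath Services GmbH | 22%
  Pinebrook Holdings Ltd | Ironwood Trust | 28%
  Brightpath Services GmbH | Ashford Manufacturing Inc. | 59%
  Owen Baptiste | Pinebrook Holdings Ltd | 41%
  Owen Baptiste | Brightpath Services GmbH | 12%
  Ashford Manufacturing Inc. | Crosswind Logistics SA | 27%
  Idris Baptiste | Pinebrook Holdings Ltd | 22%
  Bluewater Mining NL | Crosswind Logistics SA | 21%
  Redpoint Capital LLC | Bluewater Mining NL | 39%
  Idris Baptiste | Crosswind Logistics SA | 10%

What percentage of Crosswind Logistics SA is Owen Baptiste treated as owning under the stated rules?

21.0043%

By spousal attribution (R2), Owen Baptiste is treated as also owning Idris Baptiste's interest in Pinebrook Holdings Ltd, giving 41% + 22% = 63%.
By spousal attribution (R2), Owen Baptiste is treated as also owning Idris Baptiste's interest in Brightpath Services GmbH, giving 12% + 22% = 34%.
By spousal attribution (R2), Owen Baptiste is treated as owning Idris Baptiste's 23% interest in Redpoint Capital LLC.
By spousal attribution (R2), Owen Baptiste is treated as owning Idris Baptiste's 10% interest in Crosswind Logistics SA.
Chain via Pinebrook Holdings Ltd → Ironwood Trust (R1): 63% × 28% × 21% = 3.7044% of Crosswind Logistics SA.
Chain via Brightpath Services GmbH → Ashford Manufacturing Inc. (R1): 34% × 59% × 27% = 5.4162% of Crosswind Logistics SA.
Chain via Redpoint Capital LLC → Bluewater Mining NL (R1): 23% × 39% × 21% = 1.8837% of Crosswind Logistics SA.
Direct interest in Crosswind Logistics SA: 10%.
Aggregating (R3): 3.7044% + 5.4162% + 1.8837% + 10% = 21.0043%.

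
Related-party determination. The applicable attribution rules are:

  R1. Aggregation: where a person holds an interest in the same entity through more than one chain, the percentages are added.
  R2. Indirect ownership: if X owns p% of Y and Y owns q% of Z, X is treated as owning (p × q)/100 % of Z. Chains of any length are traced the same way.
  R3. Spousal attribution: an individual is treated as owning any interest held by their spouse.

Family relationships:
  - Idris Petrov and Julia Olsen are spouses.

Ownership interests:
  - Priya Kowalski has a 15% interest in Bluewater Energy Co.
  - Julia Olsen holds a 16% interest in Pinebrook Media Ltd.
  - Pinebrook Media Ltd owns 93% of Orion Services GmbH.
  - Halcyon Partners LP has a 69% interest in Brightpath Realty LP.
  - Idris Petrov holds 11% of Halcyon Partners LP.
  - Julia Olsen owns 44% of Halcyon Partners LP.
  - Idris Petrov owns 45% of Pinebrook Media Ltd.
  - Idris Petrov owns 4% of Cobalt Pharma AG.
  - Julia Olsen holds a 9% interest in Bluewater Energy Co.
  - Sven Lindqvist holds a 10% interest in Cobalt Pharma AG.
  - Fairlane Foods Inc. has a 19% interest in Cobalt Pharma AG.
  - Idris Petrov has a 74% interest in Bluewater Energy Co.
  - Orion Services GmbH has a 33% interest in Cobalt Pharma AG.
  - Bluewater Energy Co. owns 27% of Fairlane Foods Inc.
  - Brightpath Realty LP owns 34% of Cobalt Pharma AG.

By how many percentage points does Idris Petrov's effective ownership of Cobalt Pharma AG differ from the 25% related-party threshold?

14.8818

By spousal attribution (R3), Idris Petrov is treated as also owning Julia Olsen's interest in Halcyon Partners LP, giving 11% + 44% = 55%.
By spousal attribution (R3), Idris Petrov is treated as also owning Julia Olsen's interest in Pinebrook Media Ltd, giving 45% + 16% = 61%.
By spousal attribution (R3), Idris Petrov is treated as also owning Julia Olsen's interest in Bluewater Energy Co, giving 74% + 9% = 83%.
Chain via Halcyon Partners LP → Brightpath Realty LP (R2): 55% × 69% × 34% = 12.903% of Cobalt Pharma AG.
Chain via Pinebrook Media Ltd → Orion Services GmbH (R2): 61% × 93% × 33% = 18.7209% of Cobalt Pharma AG.
Chain via Bluewater Energy Co. → Fairlane Foods Inc. (R2): 83% × 27% × 19% = 4.2579% of Cobalt Pharma AG.
Direct interest in Cobalt Pharma AG: 4%.
Aggregating (R1): 12.903% + 18.7209% + 4.2579% + 4% = 39.8818%.
39.8818% exceeds the 25% threshold by 14.8818 percentage points.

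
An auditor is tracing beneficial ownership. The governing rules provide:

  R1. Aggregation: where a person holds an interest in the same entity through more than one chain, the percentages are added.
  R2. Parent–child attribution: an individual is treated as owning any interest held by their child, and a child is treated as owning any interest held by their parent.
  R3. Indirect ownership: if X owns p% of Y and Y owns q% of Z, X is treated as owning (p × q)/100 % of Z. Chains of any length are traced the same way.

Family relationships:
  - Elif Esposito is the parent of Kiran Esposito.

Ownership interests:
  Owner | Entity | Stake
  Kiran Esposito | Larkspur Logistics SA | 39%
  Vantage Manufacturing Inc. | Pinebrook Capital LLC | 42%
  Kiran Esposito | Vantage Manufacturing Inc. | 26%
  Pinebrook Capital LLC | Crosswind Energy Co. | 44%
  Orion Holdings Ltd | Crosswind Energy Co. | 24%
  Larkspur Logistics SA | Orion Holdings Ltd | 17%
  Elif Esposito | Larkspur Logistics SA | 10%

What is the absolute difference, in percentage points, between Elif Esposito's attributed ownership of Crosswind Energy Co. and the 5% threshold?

By parent–child attribution (R2), Elif Esposito is treated as also owning Kiran Esposito's interest in Larkspur Logistics SA, giving 10% + 39% = 49%.
By parent–child attribution (R2), Elif Esposito is treated as owning Kiran Esposito's 26% interest in Vantage Manufacturing Inc.
Chain via Larkspur Logistics SA → Orion Holdings Ltd (R3): 49% × 17% × 24% = 1.9992% of Crosswind Energy Co.
Chain via Vantage Manufacturing Inc. → Pinebrook Capital LLC (R3): 26% × 42% × 44% = 4.8048% of Crosswind Energy Co.
Aggregating (R1): 1.9992% + 4.8048% = 6.804%.
6.804% exceeds the 5% threshold by 1.804 percentage points.

1.804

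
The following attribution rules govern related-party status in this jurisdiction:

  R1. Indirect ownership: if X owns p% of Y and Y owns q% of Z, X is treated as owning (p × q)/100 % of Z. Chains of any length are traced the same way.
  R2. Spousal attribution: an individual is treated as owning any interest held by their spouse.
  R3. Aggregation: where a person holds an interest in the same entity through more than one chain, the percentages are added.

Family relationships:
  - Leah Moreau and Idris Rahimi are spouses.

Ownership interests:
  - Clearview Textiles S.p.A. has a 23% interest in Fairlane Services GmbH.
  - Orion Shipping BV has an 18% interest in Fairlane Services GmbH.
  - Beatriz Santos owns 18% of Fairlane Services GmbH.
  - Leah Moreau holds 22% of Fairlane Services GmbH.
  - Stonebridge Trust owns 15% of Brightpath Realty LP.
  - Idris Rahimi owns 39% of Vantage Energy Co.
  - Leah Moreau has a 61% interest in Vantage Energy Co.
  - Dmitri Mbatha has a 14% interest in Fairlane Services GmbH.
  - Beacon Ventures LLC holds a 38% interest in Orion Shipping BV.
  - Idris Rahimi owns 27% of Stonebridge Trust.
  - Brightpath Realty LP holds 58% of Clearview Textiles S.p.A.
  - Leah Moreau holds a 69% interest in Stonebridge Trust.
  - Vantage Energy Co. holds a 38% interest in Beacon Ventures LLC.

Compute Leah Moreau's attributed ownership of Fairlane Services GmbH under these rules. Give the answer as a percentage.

26.52016%

By spousal attribution (R2), Leah Moreau is treated as also owning Idris Rahimi's interest in Stonebridge Trust, giving 69% + 27% = 96%.
By spousal attribution (R2), Leah Moreau is treated as also owning Idris Rahimi's interest in Vantage Energy Co, giving 61% + 39% = 100%.
Chain via Stonebridge Trust → Brightpath Realty LP → Clearview Textiles S.p.A. (R1): 96% × 15% × 58% × 23% = 1.92096% of Fairlane Services GmbH.
Chain via Vantage Energy Co. → Beacon Ventures LLC → Orion Shipping BV (R1): 100% × 38% × 38% × 18% = 2.5992% of Fairlane Services GmbH.
Direct interest in Fairlane Services GmbH: 22%.
Aggregating (R3): 1.92096% + 2.5992% + 22% = 26.52016%.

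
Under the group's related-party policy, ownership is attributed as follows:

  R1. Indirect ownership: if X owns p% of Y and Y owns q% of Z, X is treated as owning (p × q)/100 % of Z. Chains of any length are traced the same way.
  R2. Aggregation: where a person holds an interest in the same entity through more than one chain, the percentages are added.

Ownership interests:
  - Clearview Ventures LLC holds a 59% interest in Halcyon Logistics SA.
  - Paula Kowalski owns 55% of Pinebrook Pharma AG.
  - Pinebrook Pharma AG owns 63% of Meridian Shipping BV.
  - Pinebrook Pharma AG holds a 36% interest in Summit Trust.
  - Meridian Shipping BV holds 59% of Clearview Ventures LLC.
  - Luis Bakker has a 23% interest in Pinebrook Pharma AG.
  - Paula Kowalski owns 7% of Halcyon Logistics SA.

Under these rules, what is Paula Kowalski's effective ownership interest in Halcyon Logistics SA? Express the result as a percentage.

19.061665%

Chain via Pinebrook Pharma AG → Meridian Shipping BV → Clearview Ventures LLC (R1): 55% × 63% × 59% × 59% = 12.061665% of Halcyon Logistics SA.
Direct interest in Halcyon Logistics SA: 7%.
Aggregating (R2): 12.061665% + 7% = 19.061665%.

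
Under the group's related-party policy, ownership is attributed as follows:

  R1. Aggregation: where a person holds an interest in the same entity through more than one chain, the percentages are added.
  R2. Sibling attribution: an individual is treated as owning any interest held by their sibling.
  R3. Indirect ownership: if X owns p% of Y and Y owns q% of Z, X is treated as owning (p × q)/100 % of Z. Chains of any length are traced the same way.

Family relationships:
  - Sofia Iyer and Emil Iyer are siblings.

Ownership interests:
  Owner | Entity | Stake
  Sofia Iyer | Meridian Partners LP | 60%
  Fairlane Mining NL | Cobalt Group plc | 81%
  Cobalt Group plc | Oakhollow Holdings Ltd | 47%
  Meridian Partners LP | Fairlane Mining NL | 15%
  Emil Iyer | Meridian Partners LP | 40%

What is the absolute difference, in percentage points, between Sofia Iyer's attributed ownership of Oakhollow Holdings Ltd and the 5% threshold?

0.7105

By sibling attribution (R2), Sofia Iyer is treated as also owning Emil Iyer's interest in Meridian Partners LP, giving 60% + 40% = 100%.
Chain via Meridian Partners LP → Fairlane Mining NL → Cobalt Group plc (R3): 100% × 15% × 81% × 47% = 5.7105% of Oakhollow Holdings Ltd.
5.7105% exceeds the 5% threshold by 0.7105 percentage points.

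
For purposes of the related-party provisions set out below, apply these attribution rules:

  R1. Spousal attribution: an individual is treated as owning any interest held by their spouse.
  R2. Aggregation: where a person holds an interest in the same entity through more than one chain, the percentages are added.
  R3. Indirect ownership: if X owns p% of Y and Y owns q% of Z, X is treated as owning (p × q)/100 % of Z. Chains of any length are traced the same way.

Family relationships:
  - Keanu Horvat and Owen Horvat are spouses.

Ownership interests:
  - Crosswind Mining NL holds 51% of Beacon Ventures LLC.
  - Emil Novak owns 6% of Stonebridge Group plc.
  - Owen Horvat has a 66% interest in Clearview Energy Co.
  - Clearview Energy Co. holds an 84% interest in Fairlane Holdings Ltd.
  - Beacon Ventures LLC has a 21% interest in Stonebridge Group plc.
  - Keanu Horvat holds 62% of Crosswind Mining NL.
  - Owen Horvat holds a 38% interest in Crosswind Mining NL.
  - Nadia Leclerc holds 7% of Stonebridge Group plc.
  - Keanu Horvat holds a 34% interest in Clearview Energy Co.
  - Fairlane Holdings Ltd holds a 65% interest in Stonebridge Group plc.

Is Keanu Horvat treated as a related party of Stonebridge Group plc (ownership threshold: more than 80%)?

No

By spousal attribution (R1), Keanu Horvat is treated as also owning Owen Horvat's interest in Crosswind Mining NL, giving 62% + 38% = 100%.
By spousal attribution (R1), Keanu Horvat is treated as also owning Owen Horvat's interest in Clearview Energy Co, giving 34% + 66% = 100%.
Chain via Crosswind Mining NL → Beacon Ventures LLC (R3): 100% × 51% × 21% = 10.71% of Stonebridge Group plc.
Chain via Clearview Energy Co. → Fairlane Holdings Ltd (R3): 100% × 84% × 65% = 54.6% of Stonebridge Group plc.
Aggregating (R2): 10.71% + 54.6% = 65.31%.
65.31% does not exceed the 80% threshold, so Keanu is not a related party to Stonebridge Group plc.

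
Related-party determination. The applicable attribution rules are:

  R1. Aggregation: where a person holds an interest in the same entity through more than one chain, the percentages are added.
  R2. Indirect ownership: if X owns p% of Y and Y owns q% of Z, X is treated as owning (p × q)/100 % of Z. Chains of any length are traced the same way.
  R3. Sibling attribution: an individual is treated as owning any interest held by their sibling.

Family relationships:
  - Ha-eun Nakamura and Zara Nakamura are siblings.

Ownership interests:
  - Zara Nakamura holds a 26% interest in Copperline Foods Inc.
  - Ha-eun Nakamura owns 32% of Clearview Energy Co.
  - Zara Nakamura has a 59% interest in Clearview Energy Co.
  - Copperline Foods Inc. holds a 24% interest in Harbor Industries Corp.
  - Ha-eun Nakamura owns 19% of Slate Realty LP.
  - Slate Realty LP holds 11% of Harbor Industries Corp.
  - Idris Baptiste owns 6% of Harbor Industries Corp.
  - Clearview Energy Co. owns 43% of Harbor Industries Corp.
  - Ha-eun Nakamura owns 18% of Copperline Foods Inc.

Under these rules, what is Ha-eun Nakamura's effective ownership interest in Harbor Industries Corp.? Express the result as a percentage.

51.78%

By sibling attribution (R3), Ha-eun Nakamura is treated as also owning Zara Nakamura's interest in Clearview Energy Co, giving 32% + 59% = 91%.
By sibling attribution (R3), Ha-eun Nakamura is treated as also owning Zara Nakamura's interest in Copperline Foods Inc, giving 18% + 26% = 44%.
Chain via Clearview Energy Co. (R2): 91% × 43% = 39.13% of Harbor Industries Corp.
Chain via Copperline Foods Inc. (R2): 44% × 24% = 10.56% of Harbor Industries Corp.
Chain via Slate Realty LP (R2): 19% × 11% = 2.09% of Harbor Industries Corp.
Aggregating (R1): 39.13% + 10.56% + 2.09% = 51.78%.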